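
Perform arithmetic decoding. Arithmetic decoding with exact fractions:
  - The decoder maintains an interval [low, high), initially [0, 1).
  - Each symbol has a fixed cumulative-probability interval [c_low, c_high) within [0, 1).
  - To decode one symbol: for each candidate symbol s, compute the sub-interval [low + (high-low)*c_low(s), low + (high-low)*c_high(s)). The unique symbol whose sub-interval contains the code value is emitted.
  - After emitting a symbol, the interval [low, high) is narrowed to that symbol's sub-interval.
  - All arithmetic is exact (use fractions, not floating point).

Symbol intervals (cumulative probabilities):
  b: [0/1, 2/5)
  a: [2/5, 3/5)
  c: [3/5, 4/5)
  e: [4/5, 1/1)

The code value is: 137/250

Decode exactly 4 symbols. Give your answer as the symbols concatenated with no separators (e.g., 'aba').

Step 1: interval [0/1, 1/1), width = 1/1 - 0/1 = 1/1
  'b': [0/1 + 1/1*0/1, 0/1 + 1/1*2/5) = [0/1, 2/5)
  'a': [0/1 + 1/1*2/5, 0/1 + 1/1*3/5) = [2/5, 3/5) <- contains code 137/250
  'c': [0/1 + 1/1*3/5, 0/1 + 1/1*4/5) = [3/5, 4/5)
  'e': [0/1 + 1/1*4/5, 0/1 + 1/1*1/1) = [4/5, 1/1)
  emit 'a', narrow to [2/5, 3/5)
Step 2: interval [2/5, 3/5), width = 3/5 - 2/5 = 1/5
  'b': [2/5 + 1/5*0/1, 2/5 + 1/5*2/5) = [2/5, 12/25)
  'a': [2/5 + 1/5*2/5, 2/5 + 1/5*3/5) = [12/25, 13/25)
  'c': [2/5 + 1/5*3/5, 2/5 + 1/5*4/5) = [13/25, 14/25) <- contains code 137/250
  'e': [2/5 + 1/5*4/5, 2/5 + 1/5*1/1) = [14/25, 3/5)
  emit 'c', narrow to [13/25, 14/25)
Step 3: interval [13/25, 14/25), width = 14/25 - 13/25 = 1/25
  'b': [13/25 + 1/25*0/1, 13/25 + 1/25*2/5) = [13/25, 67/125)
  'a': [13/25 + 1/25*2/5, 13/25 + 1/25*3/5) = [67/125, 68/125)
  'c': [13/25 + 1/25*3/5, 13/25 + 1/25*4/5) = [68/125, 69/125) <- contains code 137/250
  'e': [13/25 + 1/25*4/5, 13/25 + 1/25*1/1) = [69/125, 14/25)
  emit 'c', narrow to [68/125, 69/125)
Step 4: interval [68/125, 69/125), width = 69/125 - 68/125 = 1/125
  'b': [68/125 + 1/125*0/1, 68/125 + 1/125*2/5) = [68/125, 342/625)
  'a': [68/125 + 1/125*2/5, 68/125 + 1/125*3/5) = [342/625, 343/625) <- contains code 137/250
  'c': [68/125 + 1/125*3/5, 68/125 + 1/125*4/5) = [343/625, 344/625)
  'e': [68/125 + 1/125*4/5, 68/125 + 1/125*1/1) = [344/625, 69/125)
  emit 'a', narrow to [342/625, 343/625)

Answer: acca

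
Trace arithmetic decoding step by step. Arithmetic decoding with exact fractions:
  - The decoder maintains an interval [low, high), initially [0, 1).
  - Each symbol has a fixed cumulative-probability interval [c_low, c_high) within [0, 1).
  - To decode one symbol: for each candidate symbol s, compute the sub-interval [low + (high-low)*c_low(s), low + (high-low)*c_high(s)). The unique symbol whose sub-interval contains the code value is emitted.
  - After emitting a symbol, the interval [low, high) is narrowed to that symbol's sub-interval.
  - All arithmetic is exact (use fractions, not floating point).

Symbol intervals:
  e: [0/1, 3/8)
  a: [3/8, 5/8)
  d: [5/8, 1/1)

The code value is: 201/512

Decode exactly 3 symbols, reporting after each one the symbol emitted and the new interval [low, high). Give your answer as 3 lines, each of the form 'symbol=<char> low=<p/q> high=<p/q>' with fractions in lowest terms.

Answer: symbol=a low=3/8 high=5/8
symbol=e low=3/8 high=15/32
symbol=e low=3/8 high=105/256

Derivation:
Step 1: interval [0/1, 1/1), width = 1/1 - 0/1 = 1/1
  'e': [0/1 + 1/1*0/1, 0/1 + 1/1*3/8) = [0/1, 3/8)
  'a': [0/1 + 1/1*3/8, 0/1 + 1/1*5/8) = [3/8, 5/8) <- contains code 201/512
  'd': [0/1 + 1/1*5/8, 0/1 + 1/1*1/1) = [5/8, 1/1)
  emit 'a', narrow to [3/8, 5/8)
Step 2: interval [3/8, 5/8), width = 5/8 - 3/8 = 1/4
  'e': [3/8 + 1/4*0/1, 3/8 + 1/4*3/8) = [3/8, 15/32) <- contains code 201/512
  'a': [3/8 + 1/4*3/8, 3/8 + 1/4*5/8) = [15/32, 17/32)
  'd': [3/8 + 1/4*5/8, 3/8 + 1/4*1/1) = [17/32, 5/8)
  emit 'e', narrow to [3/8, 15/32)
Step 3: interval [3/8, 15/32), width = 15/32 - 3/8 = 3/32
  'e': [3/8 + 3/32*0/1, 3/8 + 3/32*3/8) = [3/8, 105/256) <- contains code 201/512
  'a': [3/8 + 3/32*3/8, 3/8 + 3/32*5/8) = [105/256, 111/256)
  'd': [3/8 + 3/32*5/8, 3/8 + 3/32*1/1) = [111/256, 15/32)
  emit 'e', narrow to [3/8, 105/256)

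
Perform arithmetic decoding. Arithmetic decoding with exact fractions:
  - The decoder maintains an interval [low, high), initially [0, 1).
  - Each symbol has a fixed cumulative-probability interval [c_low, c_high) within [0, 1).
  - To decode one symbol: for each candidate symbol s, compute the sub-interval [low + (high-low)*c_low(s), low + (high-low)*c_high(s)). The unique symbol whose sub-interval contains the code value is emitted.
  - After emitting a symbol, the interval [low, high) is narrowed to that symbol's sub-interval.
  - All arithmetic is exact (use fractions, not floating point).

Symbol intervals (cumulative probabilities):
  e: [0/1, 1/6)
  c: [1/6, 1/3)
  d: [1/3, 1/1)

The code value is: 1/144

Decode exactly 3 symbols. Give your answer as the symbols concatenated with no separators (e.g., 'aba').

Answer: eec

Derivation:
Step 1: interval [0/1, 1/1), width = 1/1 - 0/1 = 1/1
  'e': [0/1 + 1/1*0/1, 0/1 + 1/1*1/6) = [0/1, 1/6) <- contains code 1/144
  'c': [0/1 + 1/1*1/6, 0/1 + 1/1*1/3) = [1/6, 1/3)
  'd': [0/1 + 1/1*1/3, 0/1 + 1/1*1/1) = [1/3, 1/1)
  emit 'e', narrow to [0/1, 1/6)
Step 2: interval [0/1, 1/6), width = 1/6 - 0/1 = 1/6
  'e': [0/1 + 1/6*0/1, 0/1 + 1/6*1/6) = [0/1, 1/36) <- contains code 1/144
  'c': [0/1 + 1/6*1/6, 0/1 + 1/6*1/3) = [1/36, 1/18)
  'd': [0/1 + 1/6*1/3, 0/1 + 1/6*1/1) = [1/18, 1/6)
  emit 'e', narrow to [0/1, 1/36)
Step 3: interval [0/1, 1/36), width = 1/36 - 0/1 = 1/36
  'e': [0/1 + 1/36*0/1, 0/1 + 1/36*1/6) = [0/1, 1/216)
  'c': [0/1 + 1/36*1/6, 0/1 + 1/36*1/3) = [1/216, 1/108) <- contains code 1/144
  'd': [0/1 + 1/36*1/3, 0/1 + 1/36*1/1) = [1/108, 1/36)
  emit 'c', narrow to [1/216, 1/108)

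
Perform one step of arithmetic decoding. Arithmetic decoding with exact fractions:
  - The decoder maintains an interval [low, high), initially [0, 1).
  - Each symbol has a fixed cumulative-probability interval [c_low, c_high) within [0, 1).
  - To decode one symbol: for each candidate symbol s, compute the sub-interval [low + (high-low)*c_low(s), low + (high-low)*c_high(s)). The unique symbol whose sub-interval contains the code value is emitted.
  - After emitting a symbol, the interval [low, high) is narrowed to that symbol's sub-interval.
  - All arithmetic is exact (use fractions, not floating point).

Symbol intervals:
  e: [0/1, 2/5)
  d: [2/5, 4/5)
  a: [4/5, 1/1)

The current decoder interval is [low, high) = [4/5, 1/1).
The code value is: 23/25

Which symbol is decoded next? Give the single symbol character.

Answer: d

Derivation:
Interval width = high − low = 1/1 − 4/5 = 1/5
Scaled code = (code − low) / width = (23/25 − 4/5) / 1/5 = 3/5
  e: [0/1, 2/5) 
  d: [2/5, 4/5) ← scaled code falls here ✓
  a: [4/5, 1/1) 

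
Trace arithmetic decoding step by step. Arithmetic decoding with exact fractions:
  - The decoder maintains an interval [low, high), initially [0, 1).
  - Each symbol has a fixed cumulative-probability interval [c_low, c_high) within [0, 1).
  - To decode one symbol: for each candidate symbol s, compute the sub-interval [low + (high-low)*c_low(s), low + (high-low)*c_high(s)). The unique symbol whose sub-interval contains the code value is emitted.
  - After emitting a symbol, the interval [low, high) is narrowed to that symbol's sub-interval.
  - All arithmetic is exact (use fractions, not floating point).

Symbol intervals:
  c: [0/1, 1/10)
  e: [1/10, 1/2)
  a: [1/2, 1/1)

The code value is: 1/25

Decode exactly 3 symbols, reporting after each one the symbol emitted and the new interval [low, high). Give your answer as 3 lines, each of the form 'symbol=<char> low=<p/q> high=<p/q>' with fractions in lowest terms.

Answer: symbol=c low=0/1 high=1/10
symbol=e low=1/100 high=1/20
symbol=a low=3/100 high=1/20

Derivation:
Step 1: interval [0/1, 1/1), width = 1/1 - 0/1 = 1/1
  'c': [0/1 + 1/1*0/1, 0/1 + 1/1*1/10) = [0/1, 1/10) <- contains code 1/25
  'e': [0/1 + 1/1*1/10, 0/1 + 1/1*1/2) = [1/10, 1/2)
  'a': [0/1 + 1/1*1/2, 0/1 + 1/1*1/1) = [1/2, 1/1)
  emit 'c', narrow to [0/1, 1/10)
Step 2: interval [0/1, 1/10), width = 1/10 - 0/1 = 1/10
  'c': [0/1 + 1/10*0/1, 0/1 + 1/10*1/10) = [0/1, 1/100)
  'e': [0/1 + 1/10*1/10, 0/1 + 1/10*1/2) = [1/100, 1/20) <- contains code 1/25
  'a': [0/1 + 1/10*1/2, 0/1 + 1/10*1/1) = [1/20, 1/10)
  emit 'e', narrow to [1/100, 1/20)
Step 3: interval [1/100, 1/20), width = 1/20 - 1/100 = 1/25
  'c': [1/100 + 1/25*0/1, 1/100 + 1/25*1/10) = [1/100, 7/500)
  'e': [1/100 + 1/25*1/10, 1/100 + 1/25*1/2) = [7/500, 3/100)
  'a': [1/100 + 1/25*1/2, 1/100 + 1/25*1/1) = [3/100, 1/20) <- contains code 1/25
  emit 'a', narrow to [3/100, 1/20)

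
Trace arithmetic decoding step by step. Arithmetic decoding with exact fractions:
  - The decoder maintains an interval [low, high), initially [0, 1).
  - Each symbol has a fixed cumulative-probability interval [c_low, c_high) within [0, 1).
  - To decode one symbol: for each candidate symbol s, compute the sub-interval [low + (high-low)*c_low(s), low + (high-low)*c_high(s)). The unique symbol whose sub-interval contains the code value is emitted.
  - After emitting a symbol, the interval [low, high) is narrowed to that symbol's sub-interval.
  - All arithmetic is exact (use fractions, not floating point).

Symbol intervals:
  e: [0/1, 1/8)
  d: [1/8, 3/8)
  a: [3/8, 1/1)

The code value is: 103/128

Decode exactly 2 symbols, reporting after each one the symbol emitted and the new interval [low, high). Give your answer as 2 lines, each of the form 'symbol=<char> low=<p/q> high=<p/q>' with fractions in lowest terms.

Step 1: interval [0/1, 1/1), width = 1/1 - 0/1 = 1/1
  'e': [0/1 + 1/1*0/1, 0/1 + 1/1*1/8) = [0/1, 1/8)
  'd': [0/1 + 1/1*1/8, 0/1 + 1/1*3/8) = [1/8, 3/8)
  'a': [0/1 + 1/1*3/8, 0/1 + 1/1*1/1) = [3/8, 1/1) <- contains code 103/128
  emit 'a', narrow to [3/8, 1/1)
Step 2: interval [3/8, 1/1), width = 1/1 - 3/8 = 5/8
  'e': [3/8 + 5/8*0/1, 3/8 + 5/8*1/8) = [3/8, 29/64)
  'd': [3/8 + 5/8*1/8, 3/8 + 5/8*3/8) = [29/64, 39/64)
  'a': [3/8 + 5/8*3/8, 3/8 + 5/8*1/1) = [39/64, 1/1) <- contains code 103/128
  emit 'a', narrow to [39/64, 1/1)

Answer: symbol=a low=3/8 high=1/1
symbol=a low=39/64 high=1/1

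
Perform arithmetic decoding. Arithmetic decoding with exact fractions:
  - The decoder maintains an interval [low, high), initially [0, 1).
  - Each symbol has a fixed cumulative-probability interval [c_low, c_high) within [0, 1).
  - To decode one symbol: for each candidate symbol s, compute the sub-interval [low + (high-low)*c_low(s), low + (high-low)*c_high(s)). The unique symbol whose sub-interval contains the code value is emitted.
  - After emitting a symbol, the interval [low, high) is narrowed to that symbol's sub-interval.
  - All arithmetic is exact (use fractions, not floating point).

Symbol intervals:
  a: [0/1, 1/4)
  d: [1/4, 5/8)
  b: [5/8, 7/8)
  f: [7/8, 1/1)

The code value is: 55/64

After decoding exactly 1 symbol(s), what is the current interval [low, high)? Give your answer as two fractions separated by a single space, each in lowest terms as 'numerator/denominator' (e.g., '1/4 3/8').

Answer: 5/8 7/8

Derivation:
Step 1: interval [0/1, 1/1), width = 1/1 - 0/1 = 1/1
  'a': [0/1 + 1/1*0/1, 0/1 + 1/1*1/4) = [0/1, 1/4)
  'd': [0/1 + 1/1*1/4, 0/1 + 1/1*5/8) = [1/4, 5/8)
  'b': [0/1 + 1/1*5/8, 0/1 + 1/1*7/8) = [5/8, 7/8) <- contains code 55/64
  'f': [0/1 + 1/1*7/8, 0/1 + 1/1*1/1) = [7/8, 1/1)
  emit 'b', narrow to [5/8, 7/8)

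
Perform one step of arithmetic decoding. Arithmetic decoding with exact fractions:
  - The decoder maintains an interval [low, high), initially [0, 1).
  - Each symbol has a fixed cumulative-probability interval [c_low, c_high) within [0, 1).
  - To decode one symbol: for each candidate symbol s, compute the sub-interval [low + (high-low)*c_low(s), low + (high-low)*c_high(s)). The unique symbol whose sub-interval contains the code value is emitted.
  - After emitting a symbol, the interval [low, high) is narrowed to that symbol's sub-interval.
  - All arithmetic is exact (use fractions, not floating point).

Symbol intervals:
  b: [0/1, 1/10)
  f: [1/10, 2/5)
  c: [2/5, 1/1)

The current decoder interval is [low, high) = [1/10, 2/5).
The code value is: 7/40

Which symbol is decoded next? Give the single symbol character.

Answer: f

Derivation:
Interval width = high − low = 2/5 − 1/10 = 3/10
Scaled code = (code − low) / width = (7/40 − 1/10) / 3/10 = 1/4
  b: [0/1, 1/10) 
  f: [1/10, 2/5) ← scaled code falls here ✓
  c: [2/5, 1/1) 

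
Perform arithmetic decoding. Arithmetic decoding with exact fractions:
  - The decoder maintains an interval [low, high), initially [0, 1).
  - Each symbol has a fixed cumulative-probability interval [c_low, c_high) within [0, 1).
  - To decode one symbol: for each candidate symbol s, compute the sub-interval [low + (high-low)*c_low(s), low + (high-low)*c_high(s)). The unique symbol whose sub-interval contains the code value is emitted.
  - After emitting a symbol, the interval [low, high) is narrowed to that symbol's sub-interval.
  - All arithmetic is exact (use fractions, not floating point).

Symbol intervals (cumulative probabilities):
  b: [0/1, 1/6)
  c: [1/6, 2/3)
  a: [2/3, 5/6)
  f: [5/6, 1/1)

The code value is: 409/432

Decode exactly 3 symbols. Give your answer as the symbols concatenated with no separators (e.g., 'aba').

Step 1: interval [0/1, 1/1), width = 1/1 - 0/1 = 1/1
  'b': [0/1 + 1/1*0/1, 0/1 + 1/1*1/6) = [0/1, 1/6)
  'c': [0/1 + 1/1*1/6, 0/1 + 1/1*2/3) = [1/6, 2/3)
  'a': [0/1 + 1/1*2/3, 0/1 + 1/1*5/6) = [2/3, 5/6)
  'f': [0/1 + 1/1*5/6, 0/1 + 1/1*1/1) = [5/6, 1/1) <- contains code 409/432
  emit 'f', narrow to [5/6, 1/1)
Step 2: interval [5/6, 1/1), width = 1/1 - 5/6 = 1/6
  'b': [5/6 + 1/6*0/1, 5/6 + 1/6*1/6) = [5/6, 31/36)
  'c': [5/6 + 1/6*1/6, 5/6 + 1/6*2/3) = [31/36, 17/18)
  'a': [5/6 + 1/6*2/3, 5/6 + 1/6*5/6) = [17/18, 35/36) <- contains code 409/432
  'f': [5/6 + 1/6*5/6, 5/6 + 1/6*1/1) = [35/36, 1/1)
  emit 'a', narrow to [17/18, 35/36)
Step 3: interval [17/18, 35/36), width = 35/36 - 17/18 = 1/36
  'b': [17/18 + 1/36*0/1, 17/18 + 1/36*1/6) = [17/18, 205/216) <- contains code 409/432
  'c': [17/18 + 1/36*1/6, 17/18 + 1/36*2/3) = [205/216, 26/27)
  'a': [17/18 + 1/36*2/3, 17/18 + 1/36*5/6) = [26/27, 209/216)
  'f': [17/18 + 1/36*5/6, 17/18 + 1/36*1/1) = [209/216, 35/36)
  emit 'b', narrow to [17/18, 205/216)

Answer: fab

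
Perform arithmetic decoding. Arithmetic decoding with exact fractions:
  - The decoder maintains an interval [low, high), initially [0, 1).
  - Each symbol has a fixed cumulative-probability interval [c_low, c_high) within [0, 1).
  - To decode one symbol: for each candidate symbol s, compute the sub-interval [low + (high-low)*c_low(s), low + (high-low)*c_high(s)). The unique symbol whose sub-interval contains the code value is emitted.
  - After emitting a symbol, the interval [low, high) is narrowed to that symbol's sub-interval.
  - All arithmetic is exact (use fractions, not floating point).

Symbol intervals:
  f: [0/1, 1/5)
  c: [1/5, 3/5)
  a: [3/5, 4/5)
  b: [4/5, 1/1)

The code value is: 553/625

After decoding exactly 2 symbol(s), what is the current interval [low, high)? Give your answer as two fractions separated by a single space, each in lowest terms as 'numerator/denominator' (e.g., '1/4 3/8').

Answer: 21/25 23/25

Derivation:
Step 1: interval [0/1, 1/1), width = 1/1 - 0/1 = 1/1
  'f': [0/1 + 1/1*0/1, 0/1 + 1/1*1/5) = [0/1, 1/5)
  'c': [0/1 + 1/1*1/5, 0/1 + 1/1*3/5) = [1/5, 3/5)
  'a': [0/1 + 1/1*3/5, 0/1 + 1/1*4/5) = [3/5, 4/5)
  'b': [0/1 + 1/1*4/5, 0/1 + 1/1*1/1) = [4/5, 1/1) <- contains code 553/625
  emit 'b', narrow to [4/5, 1/1)
Step 2: interval [4/5, 1/1), width = 1/1 - 4/5 = 1/5
  'f': [4/5 + 1/5*0/1, 4/5 + 1/5*1/5) = [4/5, 21/25)
  'c': [4/5 + 1/5*1/5, 4/5 + 1/5*3/5) = [21/25, 23/25) <- contains code 553/625
  'a': [4/5 + 1/5*3/5, 4/5 + 1/5*4/5) = [23/25, 24/25)
  'b': [4/5 + 1/5*4/5, 4/5 + 1/5*1/1) = [24/25, 1/1)
  emit 'c', narrow to [21/25, 23/25)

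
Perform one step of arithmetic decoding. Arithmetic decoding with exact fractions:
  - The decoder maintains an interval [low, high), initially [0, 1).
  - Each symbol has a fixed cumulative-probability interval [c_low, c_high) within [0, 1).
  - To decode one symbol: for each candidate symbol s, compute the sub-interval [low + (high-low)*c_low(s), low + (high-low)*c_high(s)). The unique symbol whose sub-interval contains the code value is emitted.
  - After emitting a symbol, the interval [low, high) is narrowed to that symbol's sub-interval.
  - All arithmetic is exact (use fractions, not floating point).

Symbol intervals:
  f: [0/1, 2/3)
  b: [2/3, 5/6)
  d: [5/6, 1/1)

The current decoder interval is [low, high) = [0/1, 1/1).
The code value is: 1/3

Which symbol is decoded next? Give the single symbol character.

Answer: f

Derivation:
Interval width = high − low = 1/1 − 0/1 = 1/1
Scaled code = (code − low) / width = (1/3 − 0/1) / 1/1 = 1/3
  f: [0/1, 2/3) ← scaled code falls here ✓
  b: [2/3, 5/6) 
  d: [5/6, 1/1) 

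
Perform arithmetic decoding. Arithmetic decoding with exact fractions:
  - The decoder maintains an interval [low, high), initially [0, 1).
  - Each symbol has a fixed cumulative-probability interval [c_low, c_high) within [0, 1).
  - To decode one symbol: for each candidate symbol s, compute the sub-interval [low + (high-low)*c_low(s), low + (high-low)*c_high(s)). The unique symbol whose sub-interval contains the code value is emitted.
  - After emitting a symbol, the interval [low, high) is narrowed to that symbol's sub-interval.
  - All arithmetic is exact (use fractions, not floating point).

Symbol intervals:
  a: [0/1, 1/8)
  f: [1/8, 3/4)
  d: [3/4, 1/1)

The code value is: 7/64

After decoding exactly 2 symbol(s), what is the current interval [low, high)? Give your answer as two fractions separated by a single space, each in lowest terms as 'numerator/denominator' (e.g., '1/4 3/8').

Step 1: interval [0/1, 1/1), width = 1/1 - 0/1 = 1/1
  'a': [0/1 + 1/1*0/1, 0/1 + 1/1*1/8) = [0/1, 1/8) <- contains code 7/64
  'f': [0/1 + 1/1*1/8, 0/1 + 1/1*3/4) = [1/8, 3/4)
  'd': [0/1 + 1/1*3/4, 0/1 + 1/1*1/1) = [3/4, 1/1)
  emit 'a', narrow to [0/1, 1/8)
Step 2: interval [0/1, 1/8), width = 1/8 - 0/1 = 1/8
  'a': [0/1 + 1/8*0/1, 0/1 + 1/8*1/8) = [0/1, 1/64)
  'f': [0/1 + 1/8*1/8, 0/1 + 1/8*3/4) = [1/64, 3/32)
  'd': [0/1 + 1/8*3/4, 0/1 + 1/8*1/1) = [3/32, 1/8) <- contains code 7/64
  emit 'd', narrow to [3/32, 1/8)

Answer: 3/32 1/8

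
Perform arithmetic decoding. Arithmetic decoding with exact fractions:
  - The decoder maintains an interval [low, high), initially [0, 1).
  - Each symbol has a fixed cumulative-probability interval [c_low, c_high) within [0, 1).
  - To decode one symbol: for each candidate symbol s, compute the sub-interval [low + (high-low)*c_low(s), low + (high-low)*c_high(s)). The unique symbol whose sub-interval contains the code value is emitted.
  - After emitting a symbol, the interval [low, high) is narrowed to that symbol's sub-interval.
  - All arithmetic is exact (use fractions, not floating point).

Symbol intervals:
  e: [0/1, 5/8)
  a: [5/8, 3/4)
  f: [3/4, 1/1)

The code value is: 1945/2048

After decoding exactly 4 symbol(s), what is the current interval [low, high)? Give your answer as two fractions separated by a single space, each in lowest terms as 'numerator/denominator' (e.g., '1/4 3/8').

Answer: 15/16 985/1024

Derivation:
Step 1: interval [0/1, 1/1), width = 1/1 - 0/1 = 1/1
  'e': [0/1 + 1/1*0/1, 0/1 + 1/1*5/8) = [0/1, 5/8)
  'a': [0/1 + 1/1*5/8, 0/1 + 1/1*3/4) = [5/8, 3/4)
  'f': [0/1 + 1/1*3/4, 0/1 + 1/1*1/1) = [3/4, 1/1) <- contains code 1945/2048
  emit 'f', narrow to [3/4, 1/1)
Step 2: interval [3/4, 1/1), width = 1/1 - 3/4 = 1/4
  'e': [3/4 + 1/4*0/1, 3/4 + 1/4*5/8) = [3/4, 29/32)
  'a': [3/4 + 1/4*5/8, 3/4 + 1/4*3/4) = [29/32, 15/16)
  'f': [3/4 + 1/4*3/4, 3/4 + 1/4*1/1) = [15/16, 1/1) <- contains code 1945/2048
  emit 'f', narrow to [15/16, 1/1)
Step 3: interval [15/16, 1/1), width = 1/1 - 15/16 = 1/16
  'e': [15/16 + 1/16*0/1, 15/16 + 1/16*5/8) = [15/16, 125/128) <- contains code 1945/2048
  'a': [15/16 + 1/16*5/8, 15/16 + 1/16*3/4) = [125/128, 63/64)
  'f': [15/16 + 1/16*3/4, 15/16 + 1/16*1/1) = [63/64, 1/1)
  emit 'e', narrow to [15/16, 125/128)
Step 4: interval [15/16, 125/128), width = 125/128 - 15/16 = 5/128
  'e': [15/16 + 5/128*0/1, 15/16 + 5/128*5/8) = [15/16, 985/1024) <- contains code 1945/2048
  'a': [15/16 + 5/128*5/8, 15/16 + 5/128*3/4) = [985/1024, 495/512)
  'f': [15/16 + 5/128*3/4, 15/16 + 5/128*1/1) = [495/512, 125/128)
  emit 'e', narrow to [15/16, 985/1024)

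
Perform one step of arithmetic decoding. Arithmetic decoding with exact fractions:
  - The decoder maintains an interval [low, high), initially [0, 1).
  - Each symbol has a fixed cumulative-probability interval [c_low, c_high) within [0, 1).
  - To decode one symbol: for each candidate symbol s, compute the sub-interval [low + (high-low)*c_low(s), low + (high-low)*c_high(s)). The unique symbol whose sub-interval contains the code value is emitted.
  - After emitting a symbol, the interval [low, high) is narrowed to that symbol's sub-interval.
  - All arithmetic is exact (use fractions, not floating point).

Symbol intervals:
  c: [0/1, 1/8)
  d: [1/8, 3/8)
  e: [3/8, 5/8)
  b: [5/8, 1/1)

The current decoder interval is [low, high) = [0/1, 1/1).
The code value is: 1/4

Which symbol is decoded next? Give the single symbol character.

Interval width = high − low = 1/1 − 0/1 = 1/1
Scaled code = (code − low) / width = (1/4 − 0/1) / 1/1 = 1/4
  c: [0/1, 1/8) 
  d: [1/8, 3/8) ← scaled code falls here ✓
  e: [3/8, 5/8) 
  b: [5/8, 1/1) 

Answer: d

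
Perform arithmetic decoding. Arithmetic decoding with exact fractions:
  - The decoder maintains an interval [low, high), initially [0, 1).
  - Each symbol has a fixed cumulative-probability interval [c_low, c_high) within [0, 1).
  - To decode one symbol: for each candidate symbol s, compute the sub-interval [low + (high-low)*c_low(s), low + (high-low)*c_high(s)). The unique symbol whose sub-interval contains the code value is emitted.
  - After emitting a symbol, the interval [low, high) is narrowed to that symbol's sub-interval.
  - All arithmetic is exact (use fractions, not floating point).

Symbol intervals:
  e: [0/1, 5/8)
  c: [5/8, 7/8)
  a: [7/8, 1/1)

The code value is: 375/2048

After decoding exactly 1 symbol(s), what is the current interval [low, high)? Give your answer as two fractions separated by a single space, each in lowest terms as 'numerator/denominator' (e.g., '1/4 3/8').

Step 1: interval [0/1, 1/1), width = 1/1 - 0/1 = 1/1
  'e': [0/1 + 1/1*0/1, 0/1 + 1/1*5/8) = [0/1, 5/8) <- contains code 375/2048
  'c': [0/1 + 1/1*5/8, 0/1 + 1/1*7/8) = [5/8, 7/8)
  'a': [0/1 + 1/1*7/8, 0/1 + 1/1*1/1) = [7/8, 1/1)
  emit 'e', narrow to [0/1, 5/8)

Answer: 0/1 5/8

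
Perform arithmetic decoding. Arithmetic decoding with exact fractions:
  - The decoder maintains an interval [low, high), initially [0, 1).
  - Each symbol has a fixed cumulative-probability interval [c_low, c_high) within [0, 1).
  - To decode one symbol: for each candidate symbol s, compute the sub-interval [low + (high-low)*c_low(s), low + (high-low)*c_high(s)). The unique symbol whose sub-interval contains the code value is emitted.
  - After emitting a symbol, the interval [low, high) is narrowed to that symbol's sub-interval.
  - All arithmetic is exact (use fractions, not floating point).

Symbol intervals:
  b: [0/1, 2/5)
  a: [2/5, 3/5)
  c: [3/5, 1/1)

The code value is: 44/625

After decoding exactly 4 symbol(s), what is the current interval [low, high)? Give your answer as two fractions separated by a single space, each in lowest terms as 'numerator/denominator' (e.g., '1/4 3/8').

Answer: 8/125 48/625

Derivation:
Step 1: interval [0/1, 1/1), width = 1/1 - 0/1 = 1/1
  'b': [0/1 + 1/1*0/1, 0/1 + 1/1*2/5) = [0/1, 2/5) <- contains code 44/625
  'a': [0/1 + 1/1*2/5, 0/1 + 1/1*3/5) = [2/5, 3/5)
  'c': [0/1 + 1/1*3/5, 0/1 + 1/1*1/1) = [3/5, 1/1)
  emit 'b', narrow to [0/1, 2/5)
Step 2: interval [0/1, 2/5), width = 2/5 - 0/1 = 2/5
  'b': [0/1 + 2/5*0/1, 0/1 + 2/5*2/5) = [0/1, 4/25) <- contains code 44/625
  'a': [0/1 + 2/5*2/5, 0/1 + 2/5*3/5) = [4/25, 6/25)
  'c': [0/1 + 2/5*3/5, 0/1 + 2/5*1/1) = [6/25, 2/5)
  emit 'b', narrow to [0/1, 4/25)
Step 3: interval [0/1, 4/25), width = 4/25 - 0/1 = 4/25
  'b': [0/1 + 4/25*0/1, 0/1 + 4/25*2/5) = [0/1, 8/125)
  'a': [0/1 + 4/25*2/5, 0/1 + 4/25*3/5) = [8/125, 12/125) <- contains code 44/625
  'c': [0/1 + 4/25*3/5, 0/1 + 4/25*1/1) = [12/125, 4/25)
  emit 'a', narrow to [8/125, 12/125)
Step 4: interval [8/125, 12/125), width = 12/125 - 8/125 = 4/125
  'b': [8/125 + 4/125*0/1, 8/125 + 4/125*2/5) = [8/125, 48/625) <- contains code 44/625
  'a': [8/125 + 4/125*2/5, 8/125 + 4/125*3/5) = [48/625, 52/625)
  'c': [8/125 + 4/125*3/5, 8/125 + 4/125*1/1) = [52/625, 12/125)
  emit 'b', narrow to [8/125, 48/625)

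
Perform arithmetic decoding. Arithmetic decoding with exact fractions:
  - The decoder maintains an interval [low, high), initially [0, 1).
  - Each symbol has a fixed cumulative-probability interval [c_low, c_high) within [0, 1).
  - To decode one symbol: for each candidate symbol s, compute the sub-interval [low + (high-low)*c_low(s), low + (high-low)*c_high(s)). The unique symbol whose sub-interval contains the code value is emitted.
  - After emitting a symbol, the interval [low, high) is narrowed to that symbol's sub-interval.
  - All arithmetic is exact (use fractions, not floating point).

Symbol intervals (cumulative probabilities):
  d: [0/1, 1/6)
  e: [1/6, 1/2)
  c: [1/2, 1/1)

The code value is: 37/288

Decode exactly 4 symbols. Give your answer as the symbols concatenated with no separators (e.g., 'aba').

Step 1: interval [0/1, 1/1), width = 1/1 - 0/1 = 1/1
  'd': [0/1 + 1/1*0/1, 0/1 + 1/1*1/6) = [0/1, 1/6) <- contains code 37/288
  'e': [0/1 + 1/1*1/6, 0/1 + 1/1*1/2) = [1/6, 1/2)
  'c': [0/1 + 1/1*1/2, 0/1 + 1/1*1/1) = [1/2, 1/1)
  emit 'd', narrow to [0/1, 1/6)
Step 2: interval [0/1, 1/6), width = 1/6 - 0/1 = 1/6
  'd': [0/1 + 1/6*0/1, 0/1 + 1/6*1/6) = [0/1, 1/36)
  'e': [0/1 + 1/6*1/6, 0/1 + 1/6*1/2) = [1/36, 1/12)
  'c': [0/1 + 1/6*1/2, 0/1 + 1/6*1/1) = [1/12, 1/6) <- contains code 37/288
  emit 'c', narrow to [1/12, 1/6)
Step 3: interval [1/12, 1/6), width = 1/6 - 1/12 = 1/12
  'd': [1/12 + 1/12*0/1, 1/12 + 1/12*1/6) = [1/12, 7/72)
  'e': [1/12 + 1/12*1/6, 1/12 + 1/12*1/2) = [7/72, 1/8)
  'c': [1/12 + 1/12*1/2, 1/12 + 1/12*1/1) = [1/8, 1/6) <- contains code 37/288
  emit 'c', narrow to [1/8, 1/6)
Step 4: interval [1/8, 1/6), width = 1/6 - 1/8 = 1/24
  'd': [1/8 + 1/24*0/1, 1/8 + 1/24*1/6) = [1/8, 19/144) <- contains code 37/288
  'e': [1/8 + 1/24*1/6, 1/8 + 1/24*1/2) = [19/144, 7/48)
  'c': [1/8 + 1/24*1/2, 1/8 + 1/24*1/1) = [7/48, 1/6)
  emit 'd', narrow to [1/8, 19/144)

Answer: dccd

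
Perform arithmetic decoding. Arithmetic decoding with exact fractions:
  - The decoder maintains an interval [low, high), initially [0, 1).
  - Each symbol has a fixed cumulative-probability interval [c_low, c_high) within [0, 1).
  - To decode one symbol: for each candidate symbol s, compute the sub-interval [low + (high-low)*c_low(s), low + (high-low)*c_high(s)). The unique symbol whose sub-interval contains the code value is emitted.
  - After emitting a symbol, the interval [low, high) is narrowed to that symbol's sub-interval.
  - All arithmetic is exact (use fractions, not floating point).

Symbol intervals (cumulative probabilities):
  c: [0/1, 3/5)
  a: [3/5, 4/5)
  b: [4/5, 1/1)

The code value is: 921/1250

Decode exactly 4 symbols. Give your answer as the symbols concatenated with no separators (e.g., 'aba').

Answer: aaca

Derivation:
Step 1: interval [0/1, 1/1), width = 1/1 - 0/1 = 1/1
  'c': [0/1 + 1/1*0/1, 0/1 + 1/1*3/5) = [0/1, 3/5)
  'a': [0/1 + 1/1*3/5, 0/1 + 1/1*4/5) = [3/5, 4/5) <- contains code 921/1250
  'b': [0/1 + 1/1*4/5, 0/1 + 1/1*1/1) = [4/5, 1/1)
  emit 'a', narrow to [3/5, 4/5)
Step 2: interval [3/5, 4/5), width = 4/5 - 3/5 = 1/5
  'c': [3/5 + 1/5*0/1, 3/5 + 1/5*3/5) = [3/5, 18/25)
  'a': [3/5 + 1/5*3/5, 3/5 + 1/5*4/5) = [18/25, 19/25) <- contains code 921/1250
  'b': [3/5 + 1/5*4/5, 3/5 + 1/5*1/1) = [19/25, 4/5)
  emit 'a', narrow to [18/25, 19/25)
Step 3: interval [18/25, 19/25), width = 19/25 - 18/25 = 1/25
  'c': [18/25 + 1/25*0/1, 18/25 + 1/25*3/5) = [18/25, 93/125) <- contains code 921/1250
  'a': [18/25 + 1/25*3/5, 18/25 + 1/25*4/5) = [93/125, 94/125)
  'b': [18/25 + 1/25*4/5, 18/25 + 1/25*1/1) = [94/125, 19/25)
  emit 'c', narrow to [18/25, 93/125)
Step 4: interval [18/25, 93/125), width = 93/125 - 18/25 = 3/125
  'c': [18/25 + 3/125*0/1, 18/25 + 3/125*3/5) = [18/25, 459/625)
  'a': [18/25 + 3/125*3/5, 18/25 + 3/125*4/5) = [459/625, 462/625) <- contains code 921/1250
  'b': [18/25 + 3/125*4/5, 18/25 + 3/125*1/1) = [462/625, 93/125)
  emit 'a', narrow to [459/625, 462/625)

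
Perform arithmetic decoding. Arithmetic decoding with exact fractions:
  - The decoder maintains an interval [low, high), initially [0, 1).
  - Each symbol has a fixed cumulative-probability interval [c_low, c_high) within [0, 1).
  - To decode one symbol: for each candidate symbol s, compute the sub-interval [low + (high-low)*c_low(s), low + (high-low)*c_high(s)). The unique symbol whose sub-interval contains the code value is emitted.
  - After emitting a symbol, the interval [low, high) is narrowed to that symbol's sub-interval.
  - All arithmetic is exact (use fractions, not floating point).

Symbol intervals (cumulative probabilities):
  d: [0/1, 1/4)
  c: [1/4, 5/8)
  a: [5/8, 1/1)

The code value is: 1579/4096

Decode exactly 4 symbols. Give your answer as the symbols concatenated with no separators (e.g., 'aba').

Answer: cccd

Derivation:
Step 1: interval [0/1, 1/1), width = 1/1 - 0/1 = 1/1
  'd': [0/1 + 1/1*0/1, 0/1 + 1/1*1/4) = [0/1, 1/4)
  'c': [0/1 + 1/1*1/4, 0/1 + 1/1*5/8) = [1/4, 5/8) <- contains code 1579/4096
  'a': [0/1 + 1/1*5/8, 0/1 + 1/1*1/1) = [5/8, 1/1)
  emit 'c', narrow to [1/4, 5/8)
Step 2: interval [1/4, 5/8), width = 5/8 - 1/4 = 3/8
  'd': [1/4 + 3/8*0/1, 1/4 + 3/8*1/4) = [1/4, 11/32)
  'c': [1/4 + 3/8*1/4, 1/4 + 3/8*5/8) = [11/32, 31/64) <- contains code 1579/4096
  'a': [1/4 + 3/8*5/8, 1/4 + 3/8*1/1) = [31/64, 5/8)
  emit 'c', narrow to [11/32, 31/64)
Step 3: interval [11/32, 31/64), width = 31/64 - 11/32 = 9/64
  'd': [11/32 + 9/64*0/1, 11/32 + 9/64*1/4) = [11/32, 97/256)
  'c': [11/32 + 9/64*1/4, 11/32 + 9/64*5/8) = [97/256, 221/512) <- contains code 1579/4096
  'a': [11/32 + 9/64*5/8, 11/32 + 9/64*1/1) = [221/512, 31/64)
  emit 'c', narrow to [97/256, 221/512)
Step 4: interval [97/256, 221/512), width = 221/512 - 97/256 = 27/512
  'd': [97/256 + 27/512*0/1, 97/256 + 27/512*1/4) = [97/256, 803/2048) <- contains code 1579/4096
  'c': [97/256 + 27/512*1/4, 97/256 + 27/512*5/8) = [803/2048, 1687/4096)
  'a': [97/256 + 27/512*5/8, 97/256 + 27/512*1/1) = [1687/4096, 221/512)
  emit 'd', narrow to [97/256, 803/2048)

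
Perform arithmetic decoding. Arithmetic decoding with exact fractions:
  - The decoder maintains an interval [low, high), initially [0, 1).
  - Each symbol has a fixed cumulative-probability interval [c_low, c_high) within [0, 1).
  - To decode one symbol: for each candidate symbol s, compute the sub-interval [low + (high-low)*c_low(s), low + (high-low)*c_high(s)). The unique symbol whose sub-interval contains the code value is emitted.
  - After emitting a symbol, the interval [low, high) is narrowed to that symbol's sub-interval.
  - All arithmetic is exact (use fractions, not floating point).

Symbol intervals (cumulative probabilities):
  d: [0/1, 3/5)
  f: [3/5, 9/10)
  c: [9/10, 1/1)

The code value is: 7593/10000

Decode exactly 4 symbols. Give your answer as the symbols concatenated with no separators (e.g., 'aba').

Step 1: interval [0/1, 1/1), width = 1/1 - 0/1 = 1/1
  'd': [0/1 + 1/1*0/1, 0/1 + 1/1*3/5) = [0/1, 3/5)
  'f': [0/1 + 1/1*3/5, 0/1 + 1/1*9/10) = [3/5, 9/10) <- contains code 7593/10000
  'c': [0/1 + 1/1*9/10, 0/1 + 1/1*1/1) = [9/10, 1/1)
  emit 'f', narrow to [3/5, 9/10)
Step 2: interval [3/5, 9/10), width = 9/10 - 3/5 = 3/10
  'd': [3/5 + 3/10*0/1, 3/5 + 3/10*3/5) = [3/5, 39/50) <- contains code 7593/10000
  'f': [3/5 + 3/10*3/5, 3/5 + 3/10*9/10) = [39/50, 87/100)
  'c': [3/5 + 3/10*9/10, 3/5 + 3/10*1/1) = [87/100, 9/10)
  emit 'd', narrow to [3/5, 39/50)
Step 3: interval [3/5, 39/50), width = 39/50 - 3/5 = 9/50
  'd': [3/5 + 9/50*0/1, 3/5 + 9/50*3/5) = [3/5, 177/250)
  'f': [3/5 + 9/50*3/5, 3/5 + 9/50*9/10) = [177/250, 381/500) <- contains code 7593/10000
  'c': [3/5 + 9/50*9/10, 3/5 + 9/50*1/1) = [381/500, 39/50)
  emit 'f', narrow to [177/250, 381/500)
Step 4: interval [177/250, 381/500), width = 381/500 - 177/250 = 27/500
  'd': [177/250 + 27/500*0/1, 177/250 + 27/500*3/5) = [177/250, 1851/2500)
  'f': [177/250 + 27/500*3/5, 177/250 + 27/500*9/10) = [1851/2500, 3783/5000)
  'c': [177/250 + 27/500*9/10, 177/250 + 27/500*1/1) = [3783/5000, 381/500) <- contains code 7593/10000
  emit 'c', narrow to [3783/5000, 381/500)

Answer: fdfc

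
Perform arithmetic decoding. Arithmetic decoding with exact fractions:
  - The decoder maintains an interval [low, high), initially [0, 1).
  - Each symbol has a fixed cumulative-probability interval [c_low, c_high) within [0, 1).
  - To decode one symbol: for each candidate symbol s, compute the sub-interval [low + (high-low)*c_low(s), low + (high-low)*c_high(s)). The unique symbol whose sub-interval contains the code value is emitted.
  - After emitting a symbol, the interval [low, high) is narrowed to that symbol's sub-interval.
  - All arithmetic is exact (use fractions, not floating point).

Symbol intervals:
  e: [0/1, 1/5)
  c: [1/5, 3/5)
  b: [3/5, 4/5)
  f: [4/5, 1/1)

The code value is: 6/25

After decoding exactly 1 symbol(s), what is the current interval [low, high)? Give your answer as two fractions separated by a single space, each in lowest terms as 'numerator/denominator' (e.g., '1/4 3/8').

Step 1: interval [0/1, 1/1), width = 1/1 - 0/1 = 1/1
  'e': [0/1 + 1/1*0/1, 0/1 + 1/1*1/5) = [0/1, 1/5)
  'c': [0/1 + 1/1*1/5, 0/1 + 1/1*3/5) = [1/5, 3/5) <- contains code 6/25
  'b': [0/1 + 1/1*3/5, 0/1 + 1/1*4/5) = [3/5, 4/5)
  'f': [0/1 + 1/1*4/5, 0/1 + 1/1*1/1) = [4/5, 1/1)
  emit 'c', narrow to [1/5, 3/5)

Answer: 1/5 3/5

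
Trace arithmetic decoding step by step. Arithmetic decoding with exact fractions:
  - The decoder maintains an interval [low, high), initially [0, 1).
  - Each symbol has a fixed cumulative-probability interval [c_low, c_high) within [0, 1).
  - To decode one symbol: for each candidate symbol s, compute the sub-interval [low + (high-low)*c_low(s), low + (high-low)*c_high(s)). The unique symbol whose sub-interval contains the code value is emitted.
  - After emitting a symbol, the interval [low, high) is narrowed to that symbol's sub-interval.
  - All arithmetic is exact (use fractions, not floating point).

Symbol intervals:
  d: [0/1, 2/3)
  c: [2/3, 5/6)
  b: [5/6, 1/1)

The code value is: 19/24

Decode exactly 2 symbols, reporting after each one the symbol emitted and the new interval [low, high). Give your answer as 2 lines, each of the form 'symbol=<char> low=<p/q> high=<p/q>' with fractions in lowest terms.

Answer: symbol=c low=2/3 high=5/6
symbol=c low=7/9 high=29/36

Derivation:
Step 1: interval [0/1, 1/1), width = 1/1 - 0/1 = 1/1
  'd': [0/1 + 1/1*0/1, 0/1 + 1/1*2/3) = [0/1, 2/3)
  'c': [0/1 + 1/1*2/3, 0/1 + 1/1*5/6) = [2/3, 5/6) <- contains code 19/24
  'b': [0/1 + 1/1*5/6, 0/1 + 1/1*1/1) = [5/6, 1/1)
  emit 'c', narrow to [2/3, 5/6)
Step 2: interval [2/3, 5/6), width = 5/6 - 2/3 = 1/6
  'd': [2/3 + 1/6*0/1, 2/3 + 1/6*2/3) = [2/3, 7/9)
  'c': [2/3 + 1/6*2/3, 2/3 + 1/6*5/6) = [7/9, 29/36) <- contains code 19/24
  'b': [2/3 + 1/6*5/6, 2/3 + 1/6*1/1) = [29/36, 5/6)
  emit 'c', narrow to [7/9, 29/36)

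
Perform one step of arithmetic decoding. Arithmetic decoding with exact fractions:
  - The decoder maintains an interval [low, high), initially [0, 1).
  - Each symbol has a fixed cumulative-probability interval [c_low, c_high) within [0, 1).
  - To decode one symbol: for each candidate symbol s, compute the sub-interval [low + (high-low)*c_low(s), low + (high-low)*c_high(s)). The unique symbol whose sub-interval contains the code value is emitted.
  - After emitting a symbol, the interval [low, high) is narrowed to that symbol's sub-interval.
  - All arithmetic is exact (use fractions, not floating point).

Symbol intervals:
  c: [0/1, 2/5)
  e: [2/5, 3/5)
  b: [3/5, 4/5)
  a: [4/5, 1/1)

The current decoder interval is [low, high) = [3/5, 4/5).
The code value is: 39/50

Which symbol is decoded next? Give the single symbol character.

Answer: a

Derivation:
Interval width = high − low = 4/5 − 3/5 = 1/5
Scaled code = (code − low) / width = (39/50 − 3/5) / 1/5 = 9/10
  c: [0/1, 2/5) 
  e: [2/5, 3/5) 
  b: [3/5, 4/5) 
  a: [4/5, 1/1) ← scaled code falls here ✓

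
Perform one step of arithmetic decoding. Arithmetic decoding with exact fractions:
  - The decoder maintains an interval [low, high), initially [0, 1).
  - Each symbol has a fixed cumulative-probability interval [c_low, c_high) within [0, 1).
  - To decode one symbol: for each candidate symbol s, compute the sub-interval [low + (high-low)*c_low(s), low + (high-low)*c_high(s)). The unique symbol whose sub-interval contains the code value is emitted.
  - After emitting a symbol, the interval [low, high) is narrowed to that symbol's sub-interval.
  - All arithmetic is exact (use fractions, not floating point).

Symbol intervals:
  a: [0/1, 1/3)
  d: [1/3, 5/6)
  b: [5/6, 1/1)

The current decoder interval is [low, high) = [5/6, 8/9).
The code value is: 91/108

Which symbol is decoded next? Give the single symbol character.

Answer: a

Derivation:
Interval width = high − low = 8/9 − 5/6 = 1/18
Scaled code = (code − low) / width = (91/108 − 5/6) / 1/18 = 1/6
  a: [0/1, 1/3) ← scaled code falls here ✓
  d: [1/3, 5/6) 
  b: [5/6, 1/1) 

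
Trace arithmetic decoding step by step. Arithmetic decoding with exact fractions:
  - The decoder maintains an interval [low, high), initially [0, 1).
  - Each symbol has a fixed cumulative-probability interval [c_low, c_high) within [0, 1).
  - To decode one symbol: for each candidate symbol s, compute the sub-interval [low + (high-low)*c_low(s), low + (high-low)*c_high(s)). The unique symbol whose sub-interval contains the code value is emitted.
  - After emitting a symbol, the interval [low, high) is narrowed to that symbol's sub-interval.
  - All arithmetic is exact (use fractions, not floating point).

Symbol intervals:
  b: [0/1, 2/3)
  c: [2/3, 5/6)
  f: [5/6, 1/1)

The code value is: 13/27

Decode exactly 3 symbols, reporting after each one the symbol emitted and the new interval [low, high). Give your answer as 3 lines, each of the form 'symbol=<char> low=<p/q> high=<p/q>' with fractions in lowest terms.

Answer: symbol=b low=0/1 high=2/3
symbol=c low=4/9 high=5/9
symbol=b low=4/9 high=14/27

Derivation:
Step 1: interval [0/1, 1/1), width = 1/1 - 0/1 = 1/1
  'b': [0/1 + 1/1*0/1, 0/1 + 1/1*2/3) = [0/1, 2/3) <- contains code 13/27
  'c': [0/1 + 1/1*2/3, 0/1 + 1/1*5/6) = [2/3, 5/6)
  'f': [0/1 + 1/1*5/6, 0/1 + 1/1*1/1) = [5/6, 1/1)
  emit 'b', narrow to [0/1, 2/3)
Step 2: interval [0/1, 2/3), width = 2/3 - 0/1 = 2/3
  'b': [0/1 + 2/3*0/1, 0/1 + 2/3*2/3) = [0/1, 4/9)
  'c': [0/1 + 2/3*2/3, 0/1 + 2/3*5/6) = [4/9, 5/9) <- contains code 13/27
  'f': [0/1 + 2/3*5/6, 0/1 + 2/3*1/1) = [5/9, 2/3)
  emit 'c', narrow to [4/9, 5/9)
Step 3: interval [4/9, 5/9), width = 5/9 - 4/9 = 1/9
  'b': [4/9 + 1/9*0/1, 4/9 + 1/9*2/3) = [4/9, 14/27) <- contains code 13/27
  'c': [4/9 + 1/9*2/3, 4/9 + 1/9*5/6) = [14/27, 29/54)
  'f': [4/9 + 1/9*5/6, 4/9 + 1/9*1/1) = [29/54, 5/9)
  emit 'b', narrow to [4/9, 14/27)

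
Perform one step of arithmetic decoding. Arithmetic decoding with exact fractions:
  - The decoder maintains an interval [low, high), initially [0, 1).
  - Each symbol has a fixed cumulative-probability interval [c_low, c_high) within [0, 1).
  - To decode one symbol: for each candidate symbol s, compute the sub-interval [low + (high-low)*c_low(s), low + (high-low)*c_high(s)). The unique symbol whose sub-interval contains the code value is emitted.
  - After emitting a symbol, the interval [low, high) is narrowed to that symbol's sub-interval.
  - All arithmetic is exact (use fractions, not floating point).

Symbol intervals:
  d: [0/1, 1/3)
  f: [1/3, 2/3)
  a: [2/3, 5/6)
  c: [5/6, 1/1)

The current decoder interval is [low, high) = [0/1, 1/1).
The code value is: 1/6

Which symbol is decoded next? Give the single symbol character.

Answer: d

Derivation:
Interval width = high − low = 1/1 − 0/1 = 1/1
Scaled code = (code − low) / width = (1/6 − 0/1) / 1/1 = 1/6
  d: [0/1, 1/3) ← scaled code falls here ✓
  f: [1/3, 2/3) 
  a: [2/3, 5/6) 
  c: [5/6, 1/1) 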